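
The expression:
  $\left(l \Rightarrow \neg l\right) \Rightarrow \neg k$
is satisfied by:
  {l: True, k: False}
  {k: False, l: False}
  {k: True, l: True}


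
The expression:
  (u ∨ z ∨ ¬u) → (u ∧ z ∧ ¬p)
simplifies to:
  u ∧ z ∧ ¬p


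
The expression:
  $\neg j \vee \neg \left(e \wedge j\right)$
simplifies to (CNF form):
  $\neg e \vee \neg j$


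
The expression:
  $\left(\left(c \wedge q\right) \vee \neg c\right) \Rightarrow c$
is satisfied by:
  {c: True}


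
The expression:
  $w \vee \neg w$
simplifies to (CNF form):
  $\text{True}$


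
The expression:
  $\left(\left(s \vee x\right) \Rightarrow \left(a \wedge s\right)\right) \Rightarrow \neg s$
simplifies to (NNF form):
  $\neg a \vee \neg s$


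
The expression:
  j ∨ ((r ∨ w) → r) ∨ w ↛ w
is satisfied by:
  {r: True, j: True, w: False}
  {r: True, w: False, j: False}
  {j: True, w: False, r: False}
  {j: False, w: False, r: False}
  {r: True, j: True, w: True}
  {r: True, w: True, j: False}
  {j: True, w: True, r: False}


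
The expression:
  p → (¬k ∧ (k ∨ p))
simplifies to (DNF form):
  ¬k ∨ ¬p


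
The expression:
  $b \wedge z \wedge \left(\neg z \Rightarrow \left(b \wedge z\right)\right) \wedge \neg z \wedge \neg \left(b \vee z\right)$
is never true.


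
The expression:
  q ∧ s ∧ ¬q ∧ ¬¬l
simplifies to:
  False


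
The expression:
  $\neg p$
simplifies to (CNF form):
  $\neg p$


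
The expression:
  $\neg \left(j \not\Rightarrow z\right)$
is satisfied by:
  {z: True, j: False}
  {j: False, z: False}
  {j: True, z: True}


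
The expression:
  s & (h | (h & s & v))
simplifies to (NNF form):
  h & s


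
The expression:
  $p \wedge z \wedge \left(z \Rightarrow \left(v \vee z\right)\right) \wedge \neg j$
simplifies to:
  $p \wedge z \wedge \neg j$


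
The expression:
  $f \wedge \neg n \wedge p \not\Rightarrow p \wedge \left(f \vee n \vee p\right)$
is never true.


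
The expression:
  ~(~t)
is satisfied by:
  {t: True}


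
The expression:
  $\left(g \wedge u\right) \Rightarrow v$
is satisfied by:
  {v: True, g: False, u: False}
  {g: False, u: False, v: False}
  {v: True, u: True, g: False}
  {u: True, g: False, v: False}
  {v: True, g: True, u: False}
  {g: True, v: False, u: False}
  {v: True, u: True, g: True}


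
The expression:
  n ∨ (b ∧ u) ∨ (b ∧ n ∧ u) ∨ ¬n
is always true.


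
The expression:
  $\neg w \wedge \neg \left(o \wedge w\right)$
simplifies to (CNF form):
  $\neg w$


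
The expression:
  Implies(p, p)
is always true.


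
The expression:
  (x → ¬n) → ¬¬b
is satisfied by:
  {n: True, b: True, x: True}
  {n: True, b: True, x: False}
  {b: True, x: True, n: False}
  {b: True, x: False, n: False}
  {n: True, x: True, b: False}


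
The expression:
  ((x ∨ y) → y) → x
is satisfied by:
  {x: True}


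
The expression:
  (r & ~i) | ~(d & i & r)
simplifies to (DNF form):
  ~d | ~i | ~r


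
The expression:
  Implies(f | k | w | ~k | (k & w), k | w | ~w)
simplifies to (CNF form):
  True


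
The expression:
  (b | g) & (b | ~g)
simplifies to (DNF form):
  b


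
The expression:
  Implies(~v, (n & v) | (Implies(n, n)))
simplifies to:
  True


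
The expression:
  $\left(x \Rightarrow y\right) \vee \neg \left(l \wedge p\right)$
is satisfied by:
  {y: True, l: False, p: False, x: False}
  {y: False, l: False, p: False, x: False}
  {y: True, x: True, l: False, p: False}
  {x: True, y: False, l: False, p: False}
  {y: True, p: True, x: False, l: False}
  {p: True, x: False, l: False, y: False}
  {y: True, x: True, p: True, l: False}
  {x: True, p: True, y: False, l: False}
  {y: True, l: True, x: False, p: False}
  {l: True, x: False, p: False, y: False}
  {y: True, x: True, l: True, p: False}
  {x: True, l: True, y: False, p: False}
  {y: True, p: True, l: True, x: False}
  {p: True, l: True, x: False, y: False}
  {y: True, x: True, p: True, l: True}


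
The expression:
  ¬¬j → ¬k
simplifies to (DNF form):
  ¬j ∨ ¬k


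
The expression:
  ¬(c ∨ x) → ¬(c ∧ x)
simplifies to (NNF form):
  True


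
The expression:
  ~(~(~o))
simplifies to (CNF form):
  ~o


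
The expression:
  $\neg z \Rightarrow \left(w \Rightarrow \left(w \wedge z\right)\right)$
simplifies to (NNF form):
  $z \vee \neg w$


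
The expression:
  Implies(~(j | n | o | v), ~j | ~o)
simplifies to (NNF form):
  True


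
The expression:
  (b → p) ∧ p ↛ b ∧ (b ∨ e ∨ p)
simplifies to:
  p ∧ ¬b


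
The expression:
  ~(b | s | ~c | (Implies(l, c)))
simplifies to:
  False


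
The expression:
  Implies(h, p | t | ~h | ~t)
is always true.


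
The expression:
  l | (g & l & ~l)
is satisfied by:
  {l: True}


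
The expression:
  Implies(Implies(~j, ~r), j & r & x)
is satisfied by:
  {r: True, x: True, j: False}
  {r: True, x: False, j: False}
  {r: True, j: True, x: True}


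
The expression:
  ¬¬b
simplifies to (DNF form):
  b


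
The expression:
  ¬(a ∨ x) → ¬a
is always true.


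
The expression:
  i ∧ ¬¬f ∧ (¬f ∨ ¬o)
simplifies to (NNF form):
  f ∧ i ∧ ¬o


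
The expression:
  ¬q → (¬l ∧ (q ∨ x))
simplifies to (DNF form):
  q ∨ (x ∧ ¬l)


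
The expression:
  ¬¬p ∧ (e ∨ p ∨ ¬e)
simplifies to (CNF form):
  p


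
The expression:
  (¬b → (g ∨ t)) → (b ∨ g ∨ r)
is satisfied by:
  {r: True, b: True, g: True, t: False}
  {r: True, b: True, g: False, t: False}
  {r: True, g: True, t: False, b: False}
  {r: True, g: False, t: False, b: False}
  {b: True, g: True, t: False, r: False}
  {b: True, g: False, t: False, r: False}
  {g: True, b: False, t: False, r: False}
  {g: False, b: False, t: False, r: False}
  {r: True, b: True, t: True, g: True}
  {r: True, b: True, t: True, g: False}
  {r: True, t: True, g: True, b: False}
  {r: True, t: True, g: False, b: False}
  {t: True, b: True, g: True, r: False}
  {t: True, b: True, g: False, r: False}
  {t: True, g: True, b: False, r: False}


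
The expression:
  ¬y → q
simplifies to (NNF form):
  q ∨ y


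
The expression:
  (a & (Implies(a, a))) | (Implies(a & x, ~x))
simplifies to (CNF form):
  True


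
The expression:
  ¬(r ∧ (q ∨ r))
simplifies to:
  ¬r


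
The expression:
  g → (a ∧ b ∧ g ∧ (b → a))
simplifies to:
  (a ∧ b) ∨ ¬g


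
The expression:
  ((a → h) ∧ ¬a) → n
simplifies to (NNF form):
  a ∨ n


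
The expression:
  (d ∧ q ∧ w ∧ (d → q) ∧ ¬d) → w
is always true.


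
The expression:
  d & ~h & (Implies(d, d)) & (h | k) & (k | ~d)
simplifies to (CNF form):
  d & k & ~h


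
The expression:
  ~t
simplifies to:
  ~t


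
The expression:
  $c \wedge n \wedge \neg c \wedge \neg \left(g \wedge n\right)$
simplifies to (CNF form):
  $\text{False}$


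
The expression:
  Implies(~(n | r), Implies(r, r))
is always true.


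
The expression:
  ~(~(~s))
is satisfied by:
  {s: False}


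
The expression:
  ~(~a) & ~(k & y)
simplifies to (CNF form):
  a & (~k | ~y)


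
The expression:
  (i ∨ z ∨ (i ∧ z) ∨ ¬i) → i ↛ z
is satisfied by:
  {i: True, z: False}


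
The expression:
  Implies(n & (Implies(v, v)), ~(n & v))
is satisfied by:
  {v: False, n: False}
  {n: True, v: False}
  {v: True, n: False}


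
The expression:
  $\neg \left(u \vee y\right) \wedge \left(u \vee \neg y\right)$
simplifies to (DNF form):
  $\neg u \wedge \neg y$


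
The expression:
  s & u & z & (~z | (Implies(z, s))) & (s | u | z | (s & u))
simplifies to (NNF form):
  s & u & z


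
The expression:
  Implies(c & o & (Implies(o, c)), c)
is always true.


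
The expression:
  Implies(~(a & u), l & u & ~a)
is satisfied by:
  {u: True, a: True, l: True}
  {u: True, a: True, l: False}
  {u: True, l: True, a: False}


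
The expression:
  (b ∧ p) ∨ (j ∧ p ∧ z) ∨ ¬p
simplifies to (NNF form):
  b ∨ (j ∧ z) ∨ ¬p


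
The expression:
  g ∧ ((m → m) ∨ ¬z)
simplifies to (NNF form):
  g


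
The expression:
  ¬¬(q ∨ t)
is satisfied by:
  {t: True, q: True}
  {t: True, q: False}
  {q: True, t: False}


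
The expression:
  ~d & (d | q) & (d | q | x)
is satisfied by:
  {q: True, d: False}


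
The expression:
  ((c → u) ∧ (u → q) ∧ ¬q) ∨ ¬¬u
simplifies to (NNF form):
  u ∨ (¬c ∧ ¬q)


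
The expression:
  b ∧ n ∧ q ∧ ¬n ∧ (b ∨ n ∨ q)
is never true.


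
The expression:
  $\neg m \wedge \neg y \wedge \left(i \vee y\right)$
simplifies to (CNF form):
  $i \wedge \neg m \wedge \neg y$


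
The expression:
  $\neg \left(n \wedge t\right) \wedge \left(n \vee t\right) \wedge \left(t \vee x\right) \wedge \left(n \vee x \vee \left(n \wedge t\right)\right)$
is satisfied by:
  {n: True, x: True, t: False}
  {t: True, x: True, n: False}


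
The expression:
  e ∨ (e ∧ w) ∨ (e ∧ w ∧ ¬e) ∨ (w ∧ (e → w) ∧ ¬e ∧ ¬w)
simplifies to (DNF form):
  e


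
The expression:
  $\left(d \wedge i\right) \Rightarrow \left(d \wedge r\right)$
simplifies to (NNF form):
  $r \vee \neg d \vee \neg i$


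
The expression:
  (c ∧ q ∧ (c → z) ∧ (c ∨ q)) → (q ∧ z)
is always true.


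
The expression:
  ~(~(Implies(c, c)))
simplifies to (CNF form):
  True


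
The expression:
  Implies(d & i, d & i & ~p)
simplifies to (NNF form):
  ~d | ~i | ~p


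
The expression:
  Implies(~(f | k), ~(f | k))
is always true.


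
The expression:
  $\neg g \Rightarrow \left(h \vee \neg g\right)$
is always true.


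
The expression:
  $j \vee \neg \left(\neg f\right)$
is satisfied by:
  {f: True, j: True}
  {f: True, j: False}
  {j: True, f: False}


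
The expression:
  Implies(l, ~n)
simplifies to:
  ~l | ~n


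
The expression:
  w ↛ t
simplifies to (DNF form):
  w ∧ ¬t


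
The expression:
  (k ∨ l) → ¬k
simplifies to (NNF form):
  ¬k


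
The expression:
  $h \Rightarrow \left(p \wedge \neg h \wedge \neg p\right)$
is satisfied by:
  {h: False}


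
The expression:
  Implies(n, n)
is always true.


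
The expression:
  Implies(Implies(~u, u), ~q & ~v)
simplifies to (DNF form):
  ~u | (~q & ~v)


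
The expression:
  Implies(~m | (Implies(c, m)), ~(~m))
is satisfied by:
  {m: True}


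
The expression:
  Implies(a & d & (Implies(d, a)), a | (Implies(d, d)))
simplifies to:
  True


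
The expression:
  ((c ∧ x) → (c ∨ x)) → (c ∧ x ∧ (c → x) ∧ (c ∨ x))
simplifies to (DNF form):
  c ∧ x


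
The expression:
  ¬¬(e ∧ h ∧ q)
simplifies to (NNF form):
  e ∧ h ∧ q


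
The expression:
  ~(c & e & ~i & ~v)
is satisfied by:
  {i: True, v: True, c: False, e: False}
  {i: True, c: False, v: False, e: False}
  {v: True, i: False, c: False, e: False}
  {i: False, c: False, v: False, e: False}
  {e: True, i: True, v: True, c: False}
  {e: True, i: True, c: False, v: False}
  {e: True, v: True, i: False, c: False}
  {e: True, i: False, c: False, v: False}
  {i: True, c: True, v: True, e: False}
  {i: True, c: True, e: False, v: False}
  {c: True, v: True, e: False, i: False}
  {c: True, e: False, v: False, i: False}
  {i: True, c: True, e: True, v: True}
  {i: True, c: True, e: True, v: False}
  {c: True, e: True, v: True, i: False}


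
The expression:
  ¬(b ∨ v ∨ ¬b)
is never true.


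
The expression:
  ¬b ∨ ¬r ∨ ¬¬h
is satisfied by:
  {h: True, b: False, r: False}
  {h: False, b: False, r: False}
  {r: True, h: True, b: False}
  {r: True, h: False, b: False}
  {b: True, h: True, r: False}
  {b: True, h: False, r: False}
  {b: True, r: True, h: True}


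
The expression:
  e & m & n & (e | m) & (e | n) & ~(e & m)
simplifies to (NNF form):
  False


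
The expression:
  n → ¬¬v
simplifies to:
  v ∨ ¬n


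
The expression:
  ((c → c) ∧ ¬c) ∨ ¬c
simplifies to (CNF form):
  ¬c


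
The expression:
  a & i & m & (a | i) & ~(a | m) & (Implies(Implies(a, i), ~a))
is never true.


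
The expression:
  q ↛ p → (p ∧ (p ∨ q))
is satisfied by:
  {p: True, q: False}
  {q: False, p: False}
  {q: True, p: True}


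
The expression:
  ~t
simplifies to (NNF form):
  ~t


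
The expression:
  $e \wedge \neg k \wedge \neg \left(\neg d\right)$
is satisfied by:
  {e: True, d: True, k: False}


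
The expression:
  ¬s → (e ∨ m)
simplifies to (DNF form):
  e ∨ m ∨ s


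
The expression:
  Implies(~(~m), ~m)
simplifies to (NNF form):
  ~m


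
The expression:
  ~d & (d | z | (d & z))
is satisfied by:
  {z: True, d: False}


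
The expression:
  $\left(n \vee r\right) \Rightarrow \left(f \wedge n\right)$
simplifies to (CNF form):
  $\left(f \vee \neg n\right) \wedge \left(f \vee \neg r\right) \wedge \left(n \vee \neg n\right) \wedge \left(n \vee \neg r\right)$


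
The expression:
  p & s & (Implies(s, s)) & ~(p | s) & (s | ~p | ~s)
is never true.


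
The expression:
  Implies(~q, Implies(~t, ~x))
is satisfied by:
  {t: True, q: True, x: False}
  {t: True, q: False, x: False}
  {q: True, t: False, x: False}
  {t: False, q: False, x: False}
  {t: True, x: True, q: True}
  {t: True, x: True, q: False}
  {x: True, q: True, t: False}


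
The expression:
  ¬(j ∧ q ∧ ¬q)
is always true.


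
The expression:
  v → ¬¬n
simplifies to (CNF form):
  n ∨ ¬v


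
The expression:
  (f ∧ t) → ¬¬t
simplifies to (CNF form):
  True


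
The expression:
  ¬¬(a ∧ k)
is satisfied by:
  {a: True, k: True}


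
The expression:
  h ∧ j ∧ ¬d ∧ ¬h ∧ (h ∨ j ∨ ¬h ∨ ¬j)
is never true.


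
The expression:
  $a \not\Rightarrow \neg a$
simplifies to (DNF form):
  $a$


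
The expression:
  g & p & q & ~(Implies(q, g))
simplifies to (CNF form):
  False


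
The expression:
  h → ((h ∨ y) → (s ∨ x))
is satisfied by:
  {x: True, s: True, h: False}
  {x: True, h: False, s: False}
  {s: True, h: False, x: False}
  {s: False, h: False, x: False}
  {x: True, s: True, h: True}
  {x: True, h: True, s: False}
  {s: True, h: True, x: False}


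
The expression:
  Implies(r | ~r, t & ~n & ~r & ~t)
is never true.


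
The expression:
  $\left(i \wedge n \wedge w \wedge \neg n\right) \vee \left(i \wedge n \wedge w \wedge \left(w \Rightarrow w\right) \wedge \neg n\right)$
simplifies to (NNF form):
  $\text{False}$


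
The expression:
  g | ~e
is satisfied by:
  {g: True, e: False}
  {e: False, g: False}
  {e: True, g: True}


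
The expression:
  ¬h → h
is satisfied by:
  {h: True}


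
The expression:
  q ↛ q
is never true.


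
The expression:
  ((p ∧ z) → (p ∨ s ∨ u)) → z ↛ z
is never true.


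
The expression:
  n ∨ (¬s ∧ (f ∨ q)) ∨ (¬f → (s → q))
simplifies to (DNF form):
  f ∨ n ∨ q ∨ ¬s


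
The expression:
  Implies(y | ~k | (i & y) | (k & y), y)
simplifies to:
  k | y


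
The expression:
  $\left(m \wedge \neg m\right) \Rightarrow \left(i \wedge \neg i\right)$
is always true.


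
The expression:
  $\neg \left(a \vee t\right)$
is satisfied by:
  {t: False, a: False}


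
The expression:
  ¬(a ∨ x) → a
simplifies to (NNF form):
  a ∨ x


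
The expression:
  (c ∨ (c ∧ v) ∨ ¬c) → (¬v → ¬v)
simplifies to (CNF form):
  True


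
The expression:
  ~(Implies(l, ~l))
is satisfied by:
  {l: True}


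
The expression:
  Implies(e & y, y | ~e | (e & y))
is always true.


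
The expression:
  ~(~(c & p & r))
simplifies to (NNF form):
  c & p & r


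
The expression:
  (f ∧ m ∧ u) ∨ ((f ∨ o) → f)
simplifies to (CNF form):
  f ∨ ¬o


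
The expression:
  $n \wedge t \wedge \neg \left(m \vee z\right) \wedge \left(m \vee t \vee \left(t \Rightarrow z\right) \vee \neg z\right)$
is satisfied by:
  {t: True, n: True, z: False, m: False}


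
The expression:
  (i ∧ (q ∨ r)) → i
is always true.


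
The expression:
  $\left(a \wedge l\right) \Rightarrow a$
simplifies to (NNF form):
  $\text{True}$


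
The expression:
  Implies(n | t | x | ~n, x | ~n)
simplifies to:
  x | ~n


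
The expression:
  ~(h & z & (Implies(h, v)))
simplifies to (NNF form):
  ~h | ~v | ~z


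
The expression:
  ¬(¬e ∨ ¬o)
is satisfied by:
  {e: True, o: True}


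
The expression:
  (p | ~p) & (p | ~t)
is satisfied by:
  {p: True, t: False}
  {t: False, p: False}
  {t: True, p: True}


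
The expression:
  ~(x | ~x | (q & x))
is never true.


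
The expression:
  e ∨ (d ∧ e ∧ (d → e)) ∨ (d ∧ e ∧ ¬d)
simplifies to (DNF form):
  e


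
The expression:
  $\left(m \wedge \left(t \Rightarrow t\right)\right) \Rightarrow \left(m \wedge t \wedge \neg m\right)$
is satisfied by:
  {m: False}


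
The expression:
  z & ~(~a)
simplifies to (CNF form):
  a & z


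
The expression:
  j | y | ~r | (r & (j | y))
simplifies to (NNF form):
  j | y | ~r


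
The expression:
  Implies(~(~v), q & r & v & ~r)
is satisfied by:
  {v: False}


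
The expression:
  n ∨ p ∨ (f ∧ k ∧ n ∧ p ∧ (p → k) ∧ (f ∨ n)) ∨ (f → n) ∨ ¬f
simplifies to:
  n ∨ p ∨ ¬f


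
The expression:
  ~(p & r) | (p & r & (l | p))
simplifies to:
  True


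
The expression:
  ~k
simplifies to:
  ~k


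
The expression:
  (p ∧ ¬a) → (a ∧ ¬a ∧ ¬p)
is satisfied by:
  {a: True, p: False}
  {p: False, a: False}
  {p: True, a: True}


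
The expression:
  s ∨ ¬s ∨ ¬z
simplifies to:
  True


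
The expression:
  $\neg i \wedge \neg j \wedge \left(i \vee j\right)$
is never true.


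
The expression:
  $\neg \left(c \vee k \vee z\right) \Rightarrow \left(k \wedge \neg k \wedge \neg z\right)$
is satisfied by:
  {c: True, k: True, z: True}
  {c: True, k: True, z: False}
  {c: True, z: True, k: False}
  {c: True, z: False, k: False}
  {k: True, z: True, c: False}
  {k: True, z: False, c: False}
  {z: True, k: False, c: False}


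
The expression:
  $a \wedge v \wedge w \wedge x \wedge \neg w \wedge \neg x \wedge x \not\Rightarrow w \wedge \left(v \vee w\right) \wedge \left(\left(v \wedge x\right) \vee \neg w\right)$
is never true.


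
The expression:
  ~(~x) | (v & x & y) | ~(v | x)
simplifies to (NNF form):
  x | ~v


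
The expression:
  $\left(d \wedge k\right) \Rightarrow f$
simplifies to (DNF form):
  $f \vee \neg d \vee \neg k$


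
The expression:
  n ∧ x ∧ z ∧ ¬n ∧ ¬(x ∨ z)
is never true.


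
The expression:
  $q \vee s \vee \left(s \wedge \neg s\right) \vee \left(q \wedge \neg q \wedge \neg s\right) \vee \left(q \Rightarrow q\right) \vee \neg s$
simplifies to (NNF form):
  $\text{True}$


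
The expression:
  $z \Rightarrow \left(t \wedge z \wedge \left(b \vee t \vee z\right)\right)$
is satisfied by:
  {t: True, z: False}
  {z: False, t: False}
  {z: True, t: True}


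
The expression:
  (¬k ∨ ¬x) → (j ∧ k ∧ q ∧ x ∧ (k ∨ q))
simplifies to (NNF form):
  k ∧ x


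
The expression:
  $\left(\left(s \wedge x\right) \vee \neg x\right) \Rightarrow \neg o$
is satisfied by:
  {x: True, o: False, s: False}
  {x: False, o: False, s: False}
  {s: True, x: True, o: False}
  {s: True, x: False, o: False}
  {o: True, x: True, s: False}


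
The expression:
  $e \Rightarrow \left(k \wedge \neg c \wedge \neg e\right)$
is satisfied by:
  {e: False}


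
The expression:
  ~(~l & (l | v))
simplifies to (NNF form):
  l | ~v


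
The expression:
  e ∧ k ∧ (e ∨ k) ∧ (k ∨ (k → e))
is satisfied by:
  {e: True, k: True}


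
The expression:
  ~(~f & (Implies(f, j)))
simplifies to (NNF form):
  f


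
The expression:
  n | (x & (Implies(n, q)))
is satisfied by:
  {n: True, x: True}
  {n: True, x: False}
  {x: True, n: False}


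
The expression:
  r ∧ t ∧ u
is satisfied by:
  {t: True, u: True, r: True}


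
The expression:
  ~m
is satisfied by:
  {m: False}


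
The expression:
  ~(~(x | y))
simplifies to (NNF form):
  x | y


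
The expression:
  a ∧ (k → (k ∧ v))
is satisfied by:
  {a: True, v: True, k: False}
  {a: True, k: False, v: False}
  {a: True, v: True, k: True}


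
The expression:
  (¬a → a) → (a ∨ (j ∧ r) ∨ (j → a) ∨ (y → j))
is always true.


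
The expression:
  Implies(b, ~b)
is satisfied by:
  {b: False}


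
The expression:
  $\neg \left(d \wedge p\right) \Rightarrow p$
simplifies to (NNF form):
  $p$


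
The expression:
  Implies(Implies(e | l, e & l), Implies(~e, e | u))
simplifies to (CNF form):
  e | l | u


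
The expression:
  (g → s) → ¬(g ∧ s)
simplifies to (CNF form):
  ¬g ∨ ¬s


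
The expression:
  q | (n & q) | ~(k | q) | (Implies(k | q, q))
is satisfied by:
  {q: True, k: False}
  {k: False, q: False}
  {k: True, q: True}


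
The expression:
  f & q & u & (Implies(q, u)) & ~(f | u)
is never true.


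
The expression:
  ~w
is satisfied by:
  {w: False}


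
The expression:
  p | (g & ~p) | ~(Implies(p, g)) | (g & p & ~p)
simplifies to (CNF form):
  g | p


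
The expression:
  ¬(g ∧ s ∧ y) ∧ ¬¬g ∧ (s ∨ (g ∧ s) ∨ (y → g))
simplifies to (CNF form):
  g ∧ (¬s ∨ ¬y)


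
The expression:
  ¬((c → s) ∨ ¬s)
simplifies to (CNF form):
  False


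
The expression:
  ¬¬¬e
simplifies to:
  ¬e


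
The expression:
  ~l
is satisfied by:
  {l: False}


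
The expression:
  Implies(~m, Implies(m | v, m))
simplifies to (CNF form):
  m | ~v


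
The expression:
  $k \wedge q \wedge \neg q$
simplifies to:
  $\text{False}$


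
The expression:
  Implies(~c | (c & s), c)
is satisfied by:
  {c: True}


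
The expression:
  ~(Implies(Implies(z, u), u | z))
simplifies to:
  ~u & ~z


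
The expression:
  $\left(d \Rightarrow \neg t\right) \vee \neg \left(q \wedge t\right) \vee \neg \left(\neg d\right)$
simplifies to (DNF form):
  $\text{True}$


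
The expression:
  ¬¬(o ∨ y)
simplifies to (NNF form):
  o ∨ y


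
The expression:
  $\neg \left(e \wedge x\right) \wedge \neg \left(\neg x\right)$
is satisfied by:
  {x: True, e: False}


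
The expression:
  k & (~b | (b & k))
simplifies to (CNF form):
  k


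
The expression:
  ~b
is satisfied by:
  {b: False}


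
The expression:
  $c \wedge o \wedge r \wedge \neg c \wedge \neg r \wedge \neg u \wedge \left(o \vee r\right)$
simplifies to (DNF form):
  $\text{False}$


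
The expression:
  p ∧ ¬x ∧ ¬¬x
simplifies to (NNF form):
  False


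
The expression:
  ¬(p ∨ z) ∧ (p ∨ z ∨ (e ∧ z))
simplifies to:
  False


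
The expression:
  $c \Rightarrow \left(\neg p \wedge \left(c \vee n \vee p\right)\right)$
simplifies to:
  $\neg c \vee \neg p$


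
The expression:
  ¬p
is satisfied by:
  {p: False}


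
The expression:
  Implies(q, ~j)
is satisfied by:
  {q: False, j: False}
  {j: True, q: False}
  {q: True, j: False}


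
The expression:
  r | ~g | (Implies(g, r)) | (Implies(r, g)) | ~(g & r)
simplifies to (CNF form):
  True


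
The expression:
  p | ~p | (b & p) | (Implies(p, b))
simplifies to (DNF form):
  True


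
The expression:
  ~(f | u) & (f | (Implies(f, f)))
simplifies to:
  ~f & ~u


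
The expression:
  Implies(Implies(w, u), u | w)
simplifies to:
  u | w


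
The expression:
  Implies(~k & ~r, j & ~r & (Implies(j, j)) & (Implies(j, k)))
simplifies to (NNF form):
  k | r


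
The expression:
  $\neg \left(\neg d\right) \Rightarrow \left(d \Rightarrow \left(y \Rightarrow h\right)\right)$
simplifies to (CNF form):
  $h \vee \neg d \vee \neg y$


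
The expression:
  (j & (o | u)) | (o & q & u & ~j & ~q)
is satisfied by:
  {j: True, o: True, u: True}
  {j: True, o: True, u: False}
  {j: True, u: True, o: False}


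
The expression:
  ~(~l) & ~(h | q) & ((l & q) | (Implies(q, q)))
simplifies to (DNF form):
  l & ~h & ~q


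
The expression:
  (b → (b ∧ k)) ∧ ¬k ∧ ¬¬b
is never true.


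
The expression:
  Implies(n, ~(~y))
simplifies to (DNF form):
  y | ~n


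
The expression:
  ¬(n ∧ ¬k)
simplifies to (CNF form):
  k ∨ ¬n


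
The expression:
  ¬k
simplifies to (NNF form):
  ¬k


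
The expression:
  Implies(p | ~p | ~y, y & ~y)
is never true.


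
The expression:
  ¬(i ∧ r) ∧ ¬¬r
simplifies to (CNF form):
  r ∧ ¬i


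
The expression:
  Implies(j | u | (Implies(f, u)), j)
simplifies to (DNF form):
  j | (f & ~u)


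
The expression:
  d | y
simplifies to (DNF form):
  d | y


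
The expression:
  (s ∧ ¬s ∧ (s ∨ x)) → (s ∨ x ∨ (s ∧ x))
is always true.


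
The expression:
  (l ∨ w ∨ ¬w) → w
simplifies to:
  w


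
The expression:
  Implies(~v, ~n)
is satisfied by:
  {v: True, n: False}
  {n: False, v: False}
  {n: True, v: True}


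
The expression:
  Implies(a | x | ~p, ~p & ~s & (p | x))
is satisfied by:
  {x: True, s: False, p: False, a: False}
  {x: True, a: True, s: False, p: False}
  {p: True, a: False, s: False, x: False}
  {p: True, s: True, a: False, x: False}


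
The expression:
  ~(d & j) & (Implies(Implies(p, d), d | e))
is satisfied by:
  {e: True, p: True, d: False, j: False}
  {e: True, d: False, p: False, j: False}
  {p: True, e: False, d: False, j: False}
  {j: True, e: True, p: True, d: False}
  {j: True, e: True, d: False, p: False}
  {j: True, p: True, e: False, d: False}
  {e: True, d: True, p: True, j: False}
  {e: True, d: True, j: False, p: False}
  {d: True, p: True, j: False, e: False}
  {d: True, j: False, p: False, e: False}


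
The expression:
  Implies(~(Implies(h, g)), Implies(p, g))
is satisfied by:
  {g: True, p: False, h: False}
  {p: False, h: False, g: False}
  {h: True, g: True, p: False}
  {h: True, p: False, g: False}
  {g: True, p: True, h: False}
  {p: True, g: False, h: False}
  {h: True, p: True, g: True}


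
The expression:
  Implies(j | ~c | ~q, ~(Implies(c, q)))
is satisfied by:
  {c: True, q: False, j: False}
  {c: True, j: True, q: False}
  {c: True, q: True, j: False}


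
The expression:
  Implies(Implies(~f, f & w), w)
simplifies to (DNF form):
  w | ~f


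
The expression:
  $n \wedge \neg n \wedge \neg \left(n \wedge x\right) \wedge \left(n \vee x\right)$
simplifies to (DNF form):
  $\text{False}$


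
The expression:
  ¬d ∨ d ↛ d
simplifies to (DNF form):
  ¬d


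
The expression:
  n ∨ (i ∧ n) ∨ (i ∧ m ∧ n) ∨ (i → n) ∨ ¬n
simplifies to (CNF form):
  True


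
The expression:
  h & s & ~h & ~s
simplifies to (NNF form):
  False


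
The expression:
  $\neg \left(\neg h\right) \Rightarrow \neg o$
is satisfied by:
  {h: False, o: False}
  {o: True, h: False}
  {h: True, o: False}


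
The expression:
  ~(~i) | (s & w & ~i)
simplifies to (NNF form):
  i | (s & w)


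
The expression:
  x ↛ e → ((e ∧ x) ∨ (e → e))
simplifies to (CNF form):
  True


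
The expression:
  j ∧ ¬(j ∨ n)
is never true.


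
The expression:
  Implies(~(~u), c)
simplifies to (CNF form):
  c | ~u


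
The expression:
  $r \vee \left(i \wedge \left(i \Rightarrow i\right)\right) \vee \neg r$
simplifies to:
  $\text{True}$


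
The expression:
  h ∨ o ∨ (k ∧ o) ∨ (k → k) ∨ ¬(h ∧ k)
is always true.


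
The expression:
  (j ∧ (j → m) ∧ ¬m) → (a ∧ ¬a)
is always true.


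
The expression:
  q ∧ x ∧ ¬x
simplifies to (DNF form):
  False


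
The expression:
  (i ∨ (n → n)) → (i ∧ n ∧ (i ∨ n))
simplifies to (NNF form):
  i ∧ n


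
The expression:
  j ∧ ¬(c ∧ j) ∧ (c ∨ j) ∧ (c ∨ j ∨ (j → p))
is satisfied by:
  {j: True, c: False}


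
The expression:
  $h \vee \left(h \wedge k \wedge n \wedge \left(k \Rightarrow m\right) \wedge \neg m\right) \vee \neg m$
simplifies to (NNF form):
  $h \vee \neg m$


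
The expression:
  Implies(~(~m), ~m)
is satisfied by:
  {m: False}


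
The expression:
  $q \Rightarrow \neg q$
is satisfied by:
  {q: False}


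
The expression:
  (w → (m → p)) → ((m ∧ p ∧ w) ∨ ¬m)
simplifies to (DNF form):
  w ∨ ¬m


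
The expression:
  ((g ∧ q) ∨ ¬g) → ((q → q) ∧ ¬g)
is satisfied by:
  {g: False, q: False}
  {q: True, g: False}
  {g: True, q: False}


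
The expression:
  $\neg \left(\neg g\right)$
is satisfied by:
  {g: True}


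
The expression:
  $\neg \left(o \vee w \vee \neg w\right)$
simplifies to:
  $\text{False}$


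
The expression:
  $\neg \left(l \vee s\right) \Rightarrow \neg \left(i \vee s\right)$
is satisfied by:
  {l: True, s: True, i: False}
  {l: True, s: False, i: False}
  {s: True, l: False, i: False}
  {l: False, s: False, i: False}
  {i: True, l: True, s: True}
  {i: True, l: True, s: False}
  {i: True, s: True, l: False}


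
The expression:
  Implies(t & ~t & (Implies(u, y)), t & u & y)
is always true.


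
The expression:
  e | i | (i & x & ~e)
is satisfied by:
  {i: True, e: True}
  {i: True, e: False}
  {e: True, i: False}


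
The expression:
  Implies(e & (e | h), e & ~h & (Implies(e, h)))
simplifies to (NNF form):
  ~e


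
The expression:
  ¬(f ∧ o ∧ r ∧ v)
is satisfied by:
  {v: False, o: False, r: False, f: False}
  {f: True, v: False, o: False, r: False}
  {r: True, v: False, o: False, f: False}
  {f: True, r: True, v: False, o: False}
  {o: True, f: False, v: False, r: False}
  {f: True, o: True, v: False, r: False}
  {r: True, o: True, f: False, v: False}
  {f: True, r: True, o: True, v: False}
  {v: True, r: False, o: False, f: False}
  {f: True, v: True, r: False, o: False}
  {r: True, v: True, f: False, o: False}
  {f: True, r: True, v: True, o: False}
  {o: True, v: True, r: False, f: False}
  {f: True, o: True, v: True, r: False}
  {r: True, o: True, v: True, f: False}


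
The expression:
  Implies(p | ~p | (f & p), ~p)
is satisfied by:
  {p: False}


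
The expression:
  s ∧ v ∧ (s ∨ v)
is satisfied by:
  {s: True, v: True}


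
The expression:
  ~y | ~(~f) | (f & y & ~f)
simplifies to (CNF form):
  f | ~y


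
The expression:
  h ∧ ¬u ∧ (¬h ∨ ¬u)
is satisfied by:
  {h: True, u: False}


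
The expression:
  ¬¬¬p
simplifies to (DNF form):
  ¬p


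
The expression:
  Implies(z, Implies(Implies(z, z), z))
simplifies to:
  True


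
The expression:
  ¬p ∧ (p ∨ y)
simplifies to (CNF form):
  y ∧ ¬p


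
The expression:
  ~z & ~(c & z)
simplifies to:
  ~z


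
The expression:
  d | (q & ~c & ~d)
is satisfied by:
  {d: True, q: True, c: False}
  {d: True, q: False, c: False}
  {d: True, c: True, q: True}
  {d: True, c: True, q: False}
  {q: True, c: False, d: False}


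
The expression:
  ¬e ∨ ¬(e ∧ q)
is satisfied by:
  {e: False, q: False}
  {q: True, e: False}
  {e: True, q: False}


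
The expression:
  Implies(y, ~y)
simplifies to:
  ~y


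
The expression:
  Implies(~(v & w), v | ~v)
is always true.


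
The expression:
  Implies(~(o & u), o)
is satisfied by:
  {o: True}


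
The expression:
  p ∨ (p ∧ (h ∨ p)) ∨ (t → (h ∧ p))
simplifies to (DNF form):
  p ∨ ¬t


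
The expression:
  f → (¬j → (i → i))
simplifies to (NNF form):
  True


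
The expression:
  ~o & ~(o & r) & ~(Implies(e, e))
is never true.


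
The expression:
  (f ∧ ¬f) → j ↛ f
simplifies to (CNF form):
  True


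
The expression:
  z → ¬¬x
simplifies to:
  x ∨ ¬z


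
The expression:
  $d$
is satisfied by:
  {d: True}


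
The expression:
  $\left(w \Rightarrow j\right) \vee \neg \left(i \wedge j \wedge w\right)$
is always true.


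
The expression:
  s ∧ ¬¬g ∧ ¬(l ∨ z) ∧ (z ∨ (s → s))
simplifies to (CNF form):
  g ∧ s ∧ ¬l ∧ ¬z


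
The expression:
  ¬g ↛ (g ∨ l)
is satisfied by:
  {g: False, l: False}


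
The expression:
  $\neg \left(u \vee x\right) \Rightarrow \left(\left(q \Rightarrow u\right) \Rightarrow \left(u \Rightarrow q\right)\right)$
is always true.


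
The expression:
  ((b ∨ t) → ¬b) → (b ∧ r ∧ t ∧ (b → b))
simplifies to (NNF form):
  b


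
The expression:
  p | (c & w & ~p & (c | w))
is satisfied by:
  {c: True, p: True, w: True}
  {c: True, p: True, w: False}
  {p: True, w: True, c: False}
  {p: True, w: False, c: False}
  {c: True, w: True, p: False}


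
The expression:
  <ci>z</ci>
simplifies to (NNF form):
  <ci>z</ci>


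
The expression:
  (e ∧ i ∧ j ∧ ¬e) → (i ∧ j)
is always true.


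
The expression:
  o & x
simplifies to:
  o & x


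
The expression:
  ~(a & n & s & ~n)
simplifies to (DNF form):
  True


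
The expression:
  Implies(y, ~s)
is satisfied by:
  {s: False, y: False}
  {y: True, s: False}
  {s: True, y: False}


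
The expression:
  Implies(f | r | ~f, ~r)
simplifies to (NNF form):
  ~r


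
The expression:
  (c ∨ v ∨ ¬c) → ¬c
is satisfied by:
  {c: False}


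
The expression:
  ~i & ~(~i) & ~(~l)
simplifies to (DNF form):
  False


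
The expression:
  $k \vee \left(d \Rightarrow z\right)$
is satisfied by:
  {k: True, z: True, d: False}
  {k: True, z: False, d: False}
  {z: True, k: False, d: False}
  {k: False, z: False, d: False}
  {d: True, k: True, z: True}
  {d: True, k: True, z: False}
  {d: True, z: True, k: False}


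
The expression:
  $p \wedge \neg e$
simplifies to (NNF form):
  $p \wedge \neg e$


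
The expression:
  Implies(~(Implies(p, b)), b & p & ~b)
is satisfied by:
  {b: True, p: False}
  {p: False, b: False}
  {p: True, b: True}


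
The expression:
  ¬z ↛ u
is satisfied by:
  {u: True, z: False}
  {z: False, u: False}
  {z: True, u: True}


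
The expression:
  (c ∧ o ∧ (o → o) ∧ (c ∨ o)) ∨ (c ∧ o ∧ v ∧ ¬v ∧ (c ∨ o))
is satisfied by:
  {c: True, o: True}


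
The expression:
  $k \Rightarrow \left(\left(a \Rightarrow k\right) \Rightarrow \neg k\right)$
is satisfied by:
  {k: False}


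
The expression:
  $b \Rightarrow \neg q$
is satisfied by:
  {q: False, b: False}
  {b: True, q: False}
  {q: True, b: False}


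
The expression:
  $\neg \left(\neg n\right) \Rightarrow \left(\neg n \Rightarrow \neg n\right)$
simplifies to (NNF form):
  $\text{True}$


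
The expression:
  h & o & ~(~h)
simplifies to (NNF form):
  h & o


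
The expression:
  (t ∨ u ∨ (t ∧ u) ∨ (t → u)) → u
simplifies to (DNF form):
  u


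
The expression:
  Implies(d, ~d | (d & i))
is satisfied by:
  {i: True, d: False}
  {d: False, i: False}
  {d: True, i: True}


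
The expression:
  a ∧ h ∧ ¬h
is never true.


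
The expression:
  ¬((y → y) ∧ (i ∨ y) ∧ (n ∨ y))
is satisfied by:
  {n: False, y: False, i: False}
  {i: True, n: False, y: False}
  {n: True, i: False, y: False}


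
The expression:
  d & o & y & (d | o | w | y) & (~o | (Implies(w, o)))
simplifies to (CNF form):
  d & o & y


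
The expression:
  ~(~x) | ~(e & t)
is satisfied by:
  {x: True, e: False, t: False}
  {e: False, t: False, x: False}
  {x: True, t: True, e: False}
  {t: True, e: False, x: False}
  {x: True, e: True, t: False}
  {e: True, x: False, t: False}
  {x: True, t: True, e: True}


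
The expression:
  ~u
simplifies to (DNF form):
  ~u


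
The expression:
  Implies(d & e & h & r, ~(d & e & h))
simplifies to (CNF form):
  ~d | ~e | ~h | ~r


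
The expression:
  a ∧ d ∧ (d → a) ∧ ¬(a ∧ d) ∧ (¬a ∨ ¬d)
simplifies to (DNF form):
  False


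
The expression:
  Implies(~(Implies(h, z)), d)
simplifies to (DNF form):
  d | z | ~h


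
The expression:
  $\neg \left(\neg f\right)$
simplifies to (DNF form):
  $f$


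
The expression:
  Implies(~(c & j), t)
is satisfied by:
  {t: True, j: True, c: True}
  {t: True, j: True, c: False}
  {t: True, c: True, j: False}
  {t: True, c: False, j: False}
  {j: True, c: True, t: False}


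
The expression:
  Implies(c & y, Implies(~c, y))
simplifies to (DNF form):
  True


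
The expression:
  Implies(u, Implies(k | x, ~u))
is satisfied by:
  {x: False, u: False, k: False}
  {k: True, x: False, u: False}
  {x: True, k: False, u: False}
  {k: True, x: True, u: False}
  {u: True, k: False, x: False}


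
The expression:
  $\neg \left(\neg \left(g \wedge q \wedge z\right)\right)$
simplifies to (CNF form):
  $g \wedge q \wedge z$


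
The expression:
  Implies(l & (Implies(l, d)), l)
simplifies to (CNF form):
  True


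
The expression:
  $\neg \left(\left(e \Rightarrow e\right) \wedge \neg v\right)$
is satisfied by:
  {v: True}


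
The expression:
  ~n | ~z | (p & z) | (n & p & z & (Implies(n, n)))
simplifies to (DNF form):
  p | ~n | ~z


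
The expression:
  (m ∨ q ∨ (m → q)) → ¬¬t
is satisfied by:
  {t: True}


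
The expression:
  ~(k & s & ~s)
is always true.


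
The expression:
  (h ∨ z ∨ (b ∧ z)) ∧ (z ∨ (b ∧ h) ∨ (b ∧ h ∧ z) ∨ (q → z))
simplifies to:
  z ∨ (b ∧ h) ∨ (h ∧ ¬q)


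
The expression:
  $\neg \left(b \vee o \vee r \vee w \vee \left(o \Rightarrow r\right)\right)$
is never true.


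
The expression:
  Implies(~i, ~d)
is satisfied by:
  {i: True, d: False}
  {d: False, i: False}
  {d: True, i: True}


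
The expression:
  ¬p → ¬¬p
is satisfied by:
  {p: True}


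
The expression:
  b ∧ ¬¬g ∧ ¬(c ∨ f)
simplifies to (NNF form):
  b ∧ g ∧ ¬c ∧ ¬f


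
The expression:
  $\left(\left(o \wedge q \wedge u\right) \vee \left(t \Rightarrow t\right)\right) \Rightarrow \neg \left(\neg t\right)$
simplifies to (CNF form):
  $t$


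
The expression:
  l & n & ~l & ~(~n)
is never true.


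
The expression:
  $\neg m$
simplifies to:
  $\neg m$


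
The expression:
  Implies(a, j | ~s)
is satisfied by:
  {j: True, s: False, a: False}
  {s: False, a: False, j: False}
  {j: True, a: True, s: False}
  {a: True, s: False, j: False}
  {j: True, s: True, a: False}
  {s: True, j: False, a: False}
  {j: True, a: True, s: True}


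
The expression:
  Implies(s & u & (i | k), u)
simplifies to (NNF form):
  True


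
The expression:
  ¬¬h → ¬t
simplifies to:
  ¬h ∨ ¬t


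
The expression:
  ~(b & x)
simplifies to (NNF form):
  ~b | ~x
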